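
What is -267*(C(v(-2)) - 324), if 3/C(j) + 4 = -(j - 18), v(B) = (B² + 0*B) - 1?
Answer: 950787/11 ≈ 86435.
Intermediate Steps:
v(B) = -1 + B² (v(B) = (B² + 0) - 1 = B² - 1 = -1 + B²)
C(j) = 3/(14 - j) (C(j) = 3/(-4 - (j - 18)) = 3/(-4 - (-18 + j)) = 3/(-4 + (18 - j)) = 3/(14 - j))
-267*(C(v(-2)) - 324) = -267*(-3/(-14 + (-1 + (-2)²)) - 324) = -267*(-3/(-14 + (-1 + 4)) - 324) = -267*(-3/(-14 + 3) - 324) = -267*(-3/(-11) - 324) = -267*(-3*(-1/11) - 324) = -267*(3/11 - 324) = -267*(-3561/11) = 950787/11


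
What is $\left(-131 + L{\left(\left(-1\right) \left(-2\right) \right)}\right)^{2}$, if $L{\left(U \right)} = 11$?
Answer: $14400$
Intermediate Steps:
$\left(-131 + L{\left(\left(-1\right) \left(-2\right) \right)}\right)^{2} = \left(-131 + 11\right)^{2} = \left(-120\right)^{2} = 14400$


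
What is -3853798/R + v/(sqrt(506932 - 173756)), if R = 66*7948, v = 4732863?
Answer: -1926899/262284 + 4732863*sqrt(83294)/166588 ≈ 8192.1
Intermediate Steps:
R = 524568
-3853798/R + v/(sqrt(506932 - 173756)) = -3853798/524568 + 4732863/(sqrt(506932 - 173756)) = -3853798*1/524568 + 4732863/(sqrt(333176)) = -1926899/262284 + 4732863/((2*sqrt(83294))) = -1926899/262284 + 4732863*(sqrt(83294)/166588) = -1926899/262284 + 4732863*sqrt(83294)/166588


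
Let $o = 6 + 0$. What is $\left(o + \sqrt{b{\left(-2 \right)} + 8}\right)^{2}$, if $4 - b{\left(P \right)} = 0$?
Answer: $48 + 24 \sqrt{3} \approx 89.569$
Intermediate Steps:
$b{\left(P \right)} = 4$ ($b{\left(P \right)} = 4 - 0 = 4 + 0 = 4$)
$o = 6$
$\left(o + \sqrt{b{\left(-2 \right)} + 8}\right)^{2} = \left(6 + \sqrt{4 + 8}\right)^{2} = \left(6 + \sqrt{12}\right)^{2} = \left(6 + 2 \sqrt{3}\right)^{2}$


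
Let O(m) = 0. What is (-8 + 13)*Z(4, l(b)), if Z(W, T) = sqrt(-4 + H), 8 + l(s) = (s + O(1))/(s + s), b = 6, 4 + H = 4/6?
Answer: 5*I*sqrt(66)/3 ≈ 13.54*I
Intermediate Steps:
H = -10/3 (H = -4 + 4/6 = -4 + 4*(1/6) = -4 + 2/3 = -10/3 ≈ -3.3333)
l(s) = -15/2 (l(s) = -8 + (s + 0)/(s + s) = -8 + s/((2*s)) = -8 + s*(1/(2*s)) = -8 + 1/2 = -15/2)
Z(W, T) = I*sqrt(66)/3 (Z(W, T) = sqrt(-4 - 10/3) = sqrt(-22/3) = I*sqrt(66)/3)
(-8 + 13)*Z(4, l(b)) = (-8 + 13)*(I*sqrt(66)/3) = 5*(I*sqrt(66)/3) = 5*I*sqrt(66)/3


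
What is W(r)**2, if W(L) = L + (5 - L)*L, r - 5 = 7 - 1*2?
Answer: 1600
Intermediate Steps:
r = 10 (r = 5 + (7 - 1*2) = 5 + (7 - 2) = 5 + 5 = 10)
W(L) = L + L*(5 - L)
W(r)**2 = (10*(6 - 1*10))**2 = (10*(6 - 10))**2 = (10*(-4))**2 = (-40)**2 = 1600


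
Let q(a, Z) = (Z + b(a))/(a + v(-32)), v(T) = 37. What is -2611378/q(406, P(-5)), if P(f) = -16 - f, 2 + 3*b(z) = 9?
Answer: 1735260681/13 ≈ 1.3348e+8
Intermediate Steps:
b(z) = 7/3 (b(z) = -⅔ + (⅓)*9 = -⅔ + 3 = 7/3)
q(a, Z) = (7/3 + Z)/(37 + a) (q(a, Z) = (Z + 7/3)/(a + 37) = (7/3 + Z)/(37 + a))
-2611378/q(406, P(-5)) = -2611378*(37 + 406)/(7/3 + (-16 - 1*(-5))) = -2611378*443/(7/3 + (-16 + 5)) = -2611378*443/(7/3 - 11) = -2611378/((1/443)*(-26/3)) = -2611378/(-26/1329) = -2611378*(-1329/26) = 1735260681/13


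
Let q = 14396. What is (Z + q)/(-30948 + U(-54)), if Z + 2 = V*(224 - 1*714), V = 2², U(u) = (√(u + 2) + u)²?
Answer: 6217*I/(2*(-7021*I + 54*√13)) ≈ -0.4424 + 0.012268*I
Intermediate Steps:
U(u) = (u + √(2 + u))² (U(u) = (√(2 + u) + u)² = (u + √(2 + u))²)
V = 4
Z = -1962 (Z = -2 + 4*(224 - 1*714) = -2 + 4*(224 - 714) = -2 + 4*(-490) = -2 - 1960 = -1962)
(Z + q)/(-30948 + U(-54)) = (-1962 + 14396)/(-30948 + (-54 + √(2 - 54))²) = 12434/(-30948 + (-54 + √(-52))²) = 12434/(-30948 + (-54 + 2*I*√13)²)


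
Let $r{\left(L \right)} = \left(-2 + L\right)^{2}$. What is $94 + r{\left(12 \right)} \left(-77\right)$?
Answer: $-7606$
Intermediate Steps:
$94 + r{\left(12 \right)} \left(-77\right) = 94 + \left(-2 + 12\right)^{2} \left(-77\right) = 94 + 10^{2} \left(-77\right) = 94 + 100 \left(-77\right) = 94 - 7700 = -7606$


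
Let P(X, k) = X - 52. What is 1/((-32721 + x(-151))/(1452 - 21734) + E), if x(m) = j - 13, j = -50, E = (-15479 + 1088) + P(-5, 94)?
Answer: -10141/146500776 ≈ -6.9221e-5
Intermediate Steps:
P(X, k) = -52 + X
E = -14448 (E = (-15479 + 1088) + (-52 - 5) = -14391 - 57 = -14448)
x(m) = -63 (x(m) = -50 - 13 = -63)
1/((-32721 + x(-151))/(1452 - 21734) + E) = 1/((-32721 - 63)/(1452 - 21734) - 14448) = 1/(-32784/(-20282) - 14448) = 1/(-32784*(-1/20282) - 14448) = 1/(16392/10141 - 14448) = 1/(-146500776/10141) = -10141/146500776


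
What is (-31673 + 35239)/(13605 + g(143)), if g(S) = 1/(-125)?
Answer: 222875/850312 ≈ 0.26211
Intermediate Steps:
g(S) = -1/125
(-31673 + 35239)/(13605 + g(143)) = (-31673 + 35239)/(13605 - 1/125) = 3566/(1700624/125) = 3566*(125/1700624) = 222875/850312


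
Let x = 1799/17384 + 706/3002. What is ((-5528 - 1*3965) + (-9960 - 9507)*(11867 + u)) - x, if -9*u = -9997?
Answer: -6592438497676763/26093384 ≈ -2.5265e+8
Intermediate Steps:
u = 9997/9 (u = -1/9*(-9997) = 9997/9 ≈ 1110.8)
x = 8836851/26093384 (x = 1799*(1/17384) + 706*(1/3002) = 1799/17384 + 353/1501 = 8836851/26093384 ≈ 0.33866)
((-5528 - 1*3965) + (-9960 - 9507)*(11867 + u)) - x = ((-5528 - 1*3965) + (-9960 - 9507)*(11867 + 9997/9)) - 1*8836851/26093384 = ((-5528 - 3965) - 19467*116800/9) - 8836851/26093384 = (-9493 - 252638400) - 8836851/26093384 = -252647893 - 8836851/26093384 = -6592438497676763/26093384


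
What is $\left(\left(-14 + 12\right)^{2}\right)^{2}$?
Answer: $16$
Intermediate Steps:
$\left(\left(-14 + 12\right)^{2}\right)^{2} = \left(\left(-2\right)^{2}\right)^{2} = 4^{2} = 16$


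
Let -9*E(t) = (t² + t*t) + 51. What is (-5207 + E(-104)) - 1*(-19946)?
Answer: 110968/9 ≈ 12330.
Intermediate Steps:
E(t) = -17/3 - 2*t²/9 (E(t) = -((t² + t*t) + 51)/9 = -((t² + t²) + 51)/9 = -(2*t² + 51)/9 = -(51 + 2*t²)/9 = -17/3 - 2*t²/9)
(-5207 + E(-104)) - 1*(-19946) = (-5207 + (-17/3 - 2/9*(-104)²)) - 1*(-19946) = (-5207 + (-17/3 - 2/9*10816)) + 19946 = (-5207 + (-17/3 - 21632/9)) + 19946 = (-5207 - 21683/9) + 19946 = -68546/9 + 19946 = 110968/9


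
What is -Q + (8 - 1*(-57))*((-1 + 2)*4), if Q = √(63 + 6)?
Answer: 260 - √69 ≈ 251.69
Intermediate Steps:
Q = √69 ≈ 8.3066
-Q + (8 - 1*(-57))*((-1 + 2)*4) = -√69 + (8 - 1*(-57))*((-1 + 2)*4) = -√69 + (8 + 57)*(1*4) = -√69 + 65*4 = -√69 + 260 = 260 - √69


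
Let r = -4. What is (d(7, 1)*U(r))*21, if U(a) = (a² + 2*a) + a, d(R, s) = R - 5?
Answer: 168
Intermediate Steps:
d(R, s) = -5 + R
U(a) = a² + 3*a
(d(7, 1)*U(r))*21 = ((-5 + 7)*(-4*(3 - 4)))*21 = (2*(-4*(-1)))*21 = (2*4)*21 = 8*21 = 168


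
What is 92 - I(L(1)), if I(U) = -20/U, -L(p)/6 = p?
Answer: 266/3 ≈ 88.667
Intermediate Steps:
L(p) = -6*p
92 - I(L(1)) = 92 - (-20)/((-6*1)) = 92 - (-20)/(-6) = 92 - (-20)*(-1)/6 = 92 - 1*10/3 = 92 - 10/3 = 266/3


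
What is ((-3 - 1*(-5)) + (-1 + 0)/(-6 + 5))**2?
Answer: 9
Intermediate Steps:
((-3 - 1*(-5)) + (-1 + 0)/(-6 + 5))**2 = ((-3 + 5) - 1/(-1))**2 = (2 - 1*(-1))**2 = (2 + 1)**2 = 3**2 = 9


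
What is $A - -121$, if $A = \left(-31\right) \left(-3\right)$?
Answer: $214$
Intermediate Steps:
$A = 93$
$A - -121 = 93 - -121 = 93 + 121 = 214$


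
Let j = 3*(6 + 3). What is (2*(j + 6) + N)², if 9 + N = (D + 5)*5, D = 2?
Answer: 8464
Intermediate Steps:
j = 27 (j = 3*9 = 27)
N = 26 (N = -9 + (2 + 5)*5 = -9 + 7*5 = -9 + 35 = 26)
(2*(j + 6) + N)² = (2*(27 + 6) + 26)² = (2*33 + 26)² = (66 + 26)² = 92² = 8464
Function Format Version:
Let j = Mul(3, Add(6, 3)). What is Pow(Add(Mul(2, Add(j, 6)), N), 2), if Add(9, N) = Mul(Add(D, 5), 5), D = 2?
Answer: 8464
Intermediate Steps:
j = 27 (j = Mul(3, 9) = 27)
N = 26 (N = Add(-9, Mul(Add(2, 5), 5)) = Add(-9, Mul(7, 5)) = Add(-9, 35) = 26)
Pow(Add(Mul(2, Add(j, 6)), N), 2) = Pow(Add(Mul(2, Add(27, 6)), 26), 2) = Pow(Add(Mul(2, 33), 26), 2) = Pow(Add(66, 26), 2) = Pow(92, 2) = 8464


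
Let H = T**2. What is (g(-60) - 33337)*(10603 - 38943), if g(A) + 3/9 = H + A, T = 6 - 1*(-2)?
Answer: 2834000000/3 ≈ 9.4467e+8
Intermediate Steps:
T = 8 (T = 6 + 2 = 8)
H = 64 (H = 8**2 = 64)
g(A) = 191/3 + A (g(A) = -1/3 + (64 + A) = 191/3 + A)
(g(-60) - 33337)*(10603 - 38943) = ((191/3 - 60) - 33337)*(10603 - 38943) = (11/3 - 33337)*(-28340) = -100000/3*(-28340) = 2834000000/3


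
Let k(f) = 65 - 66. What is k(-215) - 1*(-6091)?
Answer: 6090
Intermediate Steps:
k(f) = -1
k(-215) - 1*(-6091) = -1 - 1*(-6091) = -1 + 6091 = 6090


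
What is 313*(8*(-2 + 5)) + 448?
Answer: 7960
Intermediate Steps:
313*(8*(-2 + 5)) + 448 = 313*(8*3) + 448 = 313*24 + 448 = 7512 + 448 = 7960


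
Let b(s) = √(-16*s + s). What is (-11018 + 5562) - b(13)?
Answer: -5456 - I*√195 ≈ -5456.0 - 13.964*I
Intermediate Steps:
b(s) = √15*√(-s) (b(s) = √(-15*s) = √15*√(-s))
(-11018 + 5562) - b(13) = (-11018 + 5562) - √15*√(-1*13) = -5456 - √15*√(-13) = -5456 - √15*I*√13 = -5456 - I*√195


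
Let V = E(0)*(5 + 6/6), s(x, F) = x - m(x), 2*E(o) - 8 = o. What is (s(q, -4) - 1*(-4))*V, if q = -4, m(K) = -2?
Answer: 48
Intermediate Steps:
E(o) = 4 + o/2
s(x, F) = 2 + x (s(x, F) = x - 1*(-2) = x + 2 = 2 + x)
V = 24 (V = (4 + (½)*0)*(5 + 6/6) = (4 + 0)*(5 + 6*(⅙)) = 4*(5 + 1) = 4*6 = 24)
(s(q, -4) - 1*(-4))*V = ((2 - 4) - 1*(-4))*24 = (-2 + 4)*24 = 2*24 = 48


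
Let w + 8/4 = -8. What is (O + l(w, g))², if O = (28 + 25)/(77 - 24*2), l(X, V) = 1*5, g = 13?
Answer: 39204/841 ≈ 46.616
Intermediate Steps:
w = -10 (w = -2 - 8 = -10)
l(X, V) = 5
O = 53/29 (O = 53/(77 - 48) = 53/29 ≈ 1.8276)
(O + l(w, g))² = (53/29 + 5)² = (198/29)² = 39204/841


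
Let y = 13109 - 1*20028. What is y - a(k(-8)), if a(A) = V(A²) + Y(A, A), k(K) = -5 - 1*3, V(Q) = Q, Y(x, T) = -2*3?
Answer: -6977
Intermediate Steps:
Y(x, T) = -6
y = -6919 (y = 13109 - 20028 = -6919)
k(K) = -8 (k(K) = -5 - 3 = -8)
a(A) = -6 + A² (a(A) = A² - 6 = -6 + A²)
y - a(k(-8)) = -6919 - (-6 + (-8)²) = -6919 - (-6 + 64) = -6919 - 1*58 = -6919 - 58 = -6977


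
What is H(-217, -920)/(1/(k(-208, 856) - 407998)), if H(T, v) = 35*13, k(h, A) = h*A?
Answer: -266650930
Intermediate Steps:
k(h, A) = A*h
H(T, v) = 455
H(-217, -920)/(1/(k(-208, 856) - 407998)) = 455/(1/(856*(-208) - 407998)) = 455/(1/(-178048 - 407998)) = 455/(1/(-586046)) = 455/(-1/586046) = 455*(-586046) = -266650930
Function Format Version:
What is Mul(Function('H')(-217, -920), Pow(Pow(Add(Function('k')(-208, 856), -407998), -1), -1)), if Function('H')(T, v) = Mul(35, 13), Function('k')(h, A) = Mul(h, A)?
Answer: -266650930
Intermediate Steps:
Function('k')(h, A) = Mul(A, h)
Function('H')(T, v) = 455
Mul(Function('H')(-217, -920), Pow(Pow(Add(Function('k')(-208, 856), -407998), -1), -1)) = Mul(455, Pow(Pow(Add(Mul(856, -208), -407998), -1), -1)) = Mul(455, Pow(Pow(Add(-178048, -407998), -1), -1)) = Mul(455, Pow(Pow(-586046, -1), -1)) = Mul(455, Pow(Rational(-1, 586046), -1)) = Mul(455, -586046) = -266650930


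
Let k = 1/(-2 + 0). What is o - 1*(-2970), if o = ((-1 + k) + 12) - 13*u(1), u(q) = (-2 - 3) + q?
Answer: 6065/2 ≈ 3032.5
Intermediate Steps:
k = -½ (k = 1/(-2) = -½ ≈ -0.50000)
u(q) = -5 + q
o = 125/2 (o = ((-1 - ½) + 12) - 13*(-5 + 1) = (-3/2 + 12) - 13*(-4) = 21/2 + 52 = 125/2 ≈ 62.500)
o - 1*(-2970) = 125/2 - 1*(-2970) = 125/2 + 2970 = 6065/2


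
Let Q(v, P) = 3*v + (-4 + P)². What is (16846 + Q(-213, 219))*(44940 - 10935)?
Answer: 2123000160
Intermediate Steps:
Q(v, P) = (-4 + P)² + 3*v
(16846 + Q(-213, 219))*(44940 - 10935) = (16846 + ((-4 + 219)² + 3*(-213)))*(44940 - 10935) = (16846 + (215² - 639))*34005 = (16846 + (46225 - 639))*34005 = (16846 + 45586)*34005 = 62432*34005 = 2123000160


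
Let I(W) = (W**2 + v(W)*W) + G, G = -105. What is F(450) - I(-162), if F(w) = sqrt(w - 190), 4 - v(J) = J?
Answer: 753 + 2*sqrt(65) ≈ 769.13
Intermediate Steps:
v(J) = 4 - J
I(W) = -105 + W**2 + W*(4 - W) (I(W) = (W**2 + (4 - W)*W) - 105 = (W**2 + W*(4 - W)) - 105 = -105 + W**2 + W*(4 - W))
F(w) = sqrt(-190 + w)
F(450) - I(-162) = sqrt(-190 + 450) - (-105 + 4*(-162)) = sqrt(260) - (-105 - 648) = 2*sqrt(65) - 1*(-753) = 2*sqrt(65) + 753 = 753 + 2*sqrt(65)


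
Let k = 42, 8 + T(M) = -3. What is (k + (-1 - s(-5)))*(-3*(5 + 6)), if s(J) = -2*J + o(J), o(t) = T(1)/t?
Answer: -4752/5 ≈ -950.40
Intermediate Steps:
T(M) = -11 (T(M) = -8 - 3 = -11)
o(t) = -11/t
s(J) = -11/J - 2*J (s(J) = -2*J - 11/J = -11/J - 2*J)
(k + (-1 - s(-5)))*(-3*(5 + 6)) = (42 + (-1 - (-11/(-5) - 2*(-5))))*(-3*(5 + 6)) = (42 + (-1 - (-11*(-1/5) + 10)))*(-3*11) = (42 + (-1 - (11/5 + 10)))*(-33) = (42 + (-1 - 1*61/5))*(-33) = (42 + (-1 - 61/5))*(-33) = (42 - 66/5)*(-33) = (144/5)*(-33) = -4752/5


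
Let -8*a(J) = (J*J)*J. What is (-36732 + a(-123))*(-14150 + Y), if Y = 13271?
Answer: -1377402669/8 ≈ -1.7218e+8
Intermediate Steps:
a(J) = -J³/8 (a(J) = -J*J*J/8 = -J²*J/8 = -J³/8)
(-36732 + a(-123))*(-14150 + Y) = (-36732 - ⅛*(-123)³)*(-14150 + 13271) = (-36732 - ⅛*(-1860867))*(-879) = (-36732 + 1860867/8)*(-879) = (1567011/8)*(-879) = -1377402669/8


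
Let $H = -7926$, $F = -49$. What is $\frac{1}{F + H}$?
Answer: $- \frac{1}{7975} \approx -0.00012539$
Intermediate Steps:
$\frac{1}{F + H} = \frac{1}{-49 - 7926} = \frac{1}{-7975} = - \frac{1}{7975}$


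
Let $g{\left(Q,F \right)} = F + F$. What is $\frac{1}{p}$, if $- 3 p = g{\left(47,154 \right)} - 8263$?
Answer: $\frac{3}{7955} \approx 0.00037712$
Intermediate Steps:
$g{\left(Q,F \right)} = 2 F$
$p = \frac{7955}{3}$ ($p = - \frac{2 \cdot 154 - 8263}{3} = - \frac{308 - 8263}{3} = \left(- \frac{1}{3}\right) \left(-7955\right) = \frac{7955}{3} \approx 2651.7$)
$\frac{1}{p} = \frac{1}{\frac{7955}{3}} = \frac{3}{7955}$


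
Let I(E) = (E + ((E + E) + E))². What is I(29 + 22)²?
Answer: 1731891456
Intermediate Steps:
I(E) = 16*E² (I(E) = (E + (2*E + E))² = (E + 3*E)² = (4*E)² = 16*E²)
I(29 + 22)² = (16*(29 + 22)²)² = (16*51²)² = (16*2601)² = 41616² = 1731891456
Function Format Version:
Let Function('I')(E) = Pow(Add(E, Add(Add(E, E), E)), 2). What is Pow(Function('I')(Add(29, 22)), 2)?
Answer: 1731891456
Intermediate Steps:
Function('I')(E) = Mul(16, Pow(E, 2)) (Function('I')(E) = Pow(Add(E, Add(Mul(2, E), E)), 2) = Pow(Add(E, Mul(3, E)), 2) = Pow(Mul(4, E), 2) = Mul(16, Pow(E, 2)))
Pow(Function('I')(Add(29, 22)), 2) = Pow(Mul(16, Pow(Add(29, 22), 2)), 2) = Pow(Mul(16, Pow(51, 2)), 2) = Pow(Mul(16, 2601), 2) = Pow(41616, 2) = 1731891456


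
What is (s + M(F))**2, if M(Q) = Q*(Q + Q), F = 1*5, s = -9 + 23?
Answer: 4096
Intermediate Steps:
s = 14
F = 5
M(Q) = 2*Q**2 (M(Q) = Q*(2*Q) = 2*Q**2)
(s + M(F))**2 = (14 + 2*5**2)**2 = (14 + 2*25)**2 = (14 + 50)**2 = 64**2 = 4096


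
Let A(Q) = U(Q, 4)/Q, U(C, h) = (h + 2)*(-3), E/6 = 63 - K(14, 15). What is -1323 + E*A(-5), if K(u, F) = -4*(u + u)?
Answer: 2457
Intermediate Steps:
K(u, F) = -8*u
E = 1050 (E = 6*(63 - (-8)*14) = 6*(63 - 1*(-112)) = 6*(63 + 112) = 6*175 = 1050)
U(C, h) = -6 - 3*h (U(C, h) = (2 + h)*(-3) = -6 - 3*h)
A(Q) = -18/Q (A(Q) = (-6 - 3*4)/Q = (-6 - 12)/Q = -18/Q)
-1323 + E*A(-5) = -1323 + 1050*(-18/(-5)) = -1323 + 1050*(-18*(-⅕)) = -1323 + 1050*(18/5) = -1323 + 3780 = 2457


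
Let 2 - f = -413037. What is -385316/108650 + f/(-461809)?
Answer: -111409541997/25087773925 ≈ -4.4408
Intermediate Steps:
f = 413039 (f = 2 - 1*(-413037) = 2 + 413037 = 413039)
-385316/108650 + f/(-461809) = -385316/108650 + 413039/(-461809) = -385316*1/108650 + 413039*(-1/461809) = -192658/54325 - 413039/461809 = -111409541997/25087773925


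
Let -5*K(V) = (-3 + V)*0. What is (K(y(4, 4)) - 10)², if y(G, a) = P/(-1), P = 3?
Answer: 100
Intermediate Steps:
y(G, a) = -3 (y(G, a) = 3/(-1) = 3*(-1) = -3)
K(V) = 0 (K(V) = -(-3 + V)*0/5 = -⅕*0 = 0)
(K(y(4, 4)) - 10)² = (0 - 10)² = (-10)² = 100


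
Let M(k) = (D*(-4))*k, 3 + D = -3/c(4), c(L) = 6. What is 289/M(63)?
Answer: 289/882 ≈ 0.32766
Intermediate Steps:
D = -7/2 (D = -3 - 3/6 = -3 - 3*1/6 = -3 - 1/2 = -7/2 ≈ -3.5000)
M(k) = 14*k (M(k) = (-7/2*(-4))*k = 14*k)
289/M(63) = 289/((14*63)) = 289/882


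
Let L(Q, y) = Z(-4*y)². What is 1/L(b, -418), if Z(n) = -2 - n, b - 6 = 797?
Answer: 1/2802276 ≈ 3.5685e-7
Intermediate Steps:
b = 803 (b = 6 + 797 = 803)
L(Q, y) = (-2 + 4*y)² (L(Q, y) = (-2 - (-4)*y)² = (-2 + 4*y)²)
1/L(b, -418) = 1/(4*(-1 + 2*(-418))²) = 1/(4*(-1 - 836)²) = 1/(4*(-837)²) = 1/(4*700569) = 1/2802276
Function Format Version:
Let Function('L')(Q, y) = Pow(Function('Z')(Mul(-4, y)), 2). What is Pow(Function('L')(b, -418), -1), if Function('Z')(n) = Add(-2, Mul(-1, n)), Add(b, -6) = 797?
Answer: Rational(1, 2802276) ≈ 3.5685e-7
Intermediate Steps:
b = 803 (b = Add(6, 797) = 803)
Function('L')(Q, y) = Pow(Add(-2, Mul(4, y)), 2) (Function('L')(Q, y) = Pow(Add(-2, Mul(-1, Mul(-4, y))), 2) = Pow(Add(-2, Mul(4, y)), 2))
Pow(Function('L')(b, -418), -1) = Pow(Mul(4, Pow(Add(-1, Mul(2, -418)), 2)), -1) = Pow(Mul(4, Pow(Add(-1, -836), 2)), -1) = Pow(Mul(4, Pow(-837, 2)), -1) = Pow(Mul(4, 700569), -1) = Pow(2802276, -1) = Rational(1, 2802276)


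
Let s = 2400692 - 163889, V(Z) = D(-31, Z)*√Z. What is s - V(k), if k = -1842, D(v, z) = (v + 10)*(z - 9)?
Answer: 2236803 - 38871*I*√1842 ≈ 2.2368e+6 - 1.6683e+6*I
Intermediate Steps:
D(v, z) = (-9 + z)*(10 + v) (D(v, z) = (10 + v)*(-9 + z) = (-9 + z)*(10 + v))
V(Z) = √Z*(189 - 21*Z) (V(Z) = (-90 - 9*(-31) + 10*Z - 31*Z)*√Z = (-90 + 279 + 10*Z - 31*Z)*√Z = (189 - 21*Z)*√Z = √Z*(189 - 21*Z))
s = 2236803
s - V(k) = 2236803 - 21*√(-1842)*(9 - 1*(-1842)) = 2236803 - 21*I*√1842*(9 + 1842) = 2236803 - 21*I*√1842*1851 = 2236803 - 38871*I*√1842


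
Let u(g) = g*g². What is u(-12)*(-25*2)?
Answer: 86400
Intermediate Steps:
u(g) = g³
u(-12)*(-25*2) = (-12)³*(-25*2) = -1728*(-50) = 86400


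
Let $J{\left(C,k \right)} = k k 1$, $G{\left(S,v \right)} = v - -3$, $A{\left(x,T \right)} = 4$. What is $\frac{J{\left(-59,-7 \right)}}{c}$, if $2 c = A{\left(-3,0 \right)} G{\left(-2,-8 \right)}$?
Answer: $- \frac{49}{10} \approx -4.9$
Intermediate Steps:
$G{\left(S,v \right)} = 3 + v$ ($G{\left(S,v \right)} = v + 3 = 3 + v$)
$J{\left(C,k \right)} = k^{2}$ ($J{\left(C,k \right)} = k^{2} \cdot 1 = k^{2}$)
$c = -10$ ($c = \frac{4 \left(3 - 8\right)}{2} = \frac{4 \left(-5\right)}{2} = \frac{1}{2} \left(-20\right) = -10$)
$\frac{J{\left(-59,-7 \right)}}{c} = \frac{\left(-7\right)^{2}}{-10} = 49 \left(- \frac{1}{10}\right) = - \frac{49}{10}$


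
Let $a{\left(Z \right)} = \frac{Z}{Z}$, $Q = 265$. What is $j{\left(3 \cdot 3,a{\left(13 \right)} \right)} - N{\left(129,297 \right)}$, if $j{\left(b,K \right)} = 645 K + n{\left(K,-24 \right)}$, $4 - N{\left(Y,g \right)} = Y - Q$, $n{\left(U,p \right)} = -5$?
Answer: $500$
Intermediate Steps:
$N{\left(Y,g \right)} = 269 - Y$ ($N{\left(Y,g \right)} = 4 - \left(Y - 265\right) = 4 - \left(-265 + Y\right) = 269 - Y$)
$a{\left(Z \right)} = 1$
$j{\left(b,K \right)} = -5 + 645 K$ ($j{\left(b,K \right)} = 645 K - 5 = -5 + 645 K$)
$j{\left(3 \cdot 3,a{\left(13 \right)} \right)} - N{\left(129,297 \right)} = \left(-5 + 645 \cdot 1\right) - \left(269 - 129\right) = \left(-5 + 645\right) - \left(269 - 129\right) = 640 - 140 = 500$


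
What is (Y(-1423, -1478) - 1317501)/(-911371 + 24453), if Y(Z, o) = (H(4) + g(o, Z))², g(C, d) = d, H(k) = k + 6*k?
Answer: -314262/443459 ≈ -0.70866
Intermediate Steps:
H(k) = 7*k
Y(Z, o) = (28 + Z)² (Y(Z, o) = (7*4 + Z)² = (28 + Z)²)
(Y(-1423, -1478) - 1317501)/(-911371 + 24453) = ((28 - 1423)² - 1317501)/(-911371 + 24453) = ((-1395)² - 1317501)/(-886918) = (1946025 - 1317501)*(-1/886918) = 628524*(-1/886918) = -314262/443459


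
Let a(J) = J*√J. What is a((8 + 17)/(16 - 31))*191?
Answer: -955*I*√15/9 ≈ -410.97*I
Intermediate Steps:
a(J) = J^(3/2)
a((8 + 17)/(16 - 31))*191 = ((8 + 17)/(16 - 31))^(3/2)*191 = (25/(-15))^(3/2)*191 = (25*(-1/15))^(3/2)*191 = (-5/3)^(3/2)*191 = -5*I*√15/9*191 = -955*I*√15/9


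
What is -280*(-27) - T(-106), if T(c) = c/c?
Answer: 7559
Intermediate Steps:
T(c) = 1
-280*(-27) - T(-106) = -280*(-27) - 1*1 = 7560 - 1 = 7559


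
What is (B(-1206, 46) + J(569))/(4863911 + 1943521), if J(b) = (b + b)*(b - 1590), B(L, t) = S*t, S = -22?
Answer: -581455/3403716 ≈ -0.17083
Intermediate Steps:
B(L, t) = -22*t
J(b) = 2*b*(-1590 + b) (J(b) = (2*b)*(-1590 + b) = 2*b*(-1590 + b))
(B(-1206, 46) + J(569))/(4863911 + 1943521) = (-22*46 + 2*569*(-1590 + 569))/(4863911 + 1943521) = (-1012 + 2*569*(-1021))/6807432 = (-1012 - 1161898)*(1/6807432) = -1162910*1/6807432 = -581455/3403716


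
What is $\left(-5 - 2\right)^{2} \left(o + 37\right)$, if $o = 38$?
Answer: $3675$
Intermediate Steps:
$\left(-5 - 2\right)^{2} \left(o + 37\right) = \left(-5 - 2\right)^{2} \left(38 + 37\right) = \left(-7\right)^{2} \cdot 75 = 49 \cdot 75 = 3675$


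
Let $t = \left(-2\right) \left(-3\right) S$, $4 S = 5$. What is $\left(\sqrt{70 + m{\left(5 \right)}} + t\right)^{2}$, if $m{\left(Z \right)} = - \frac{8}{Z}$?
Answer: $\frac{2493}{20} + 9 \sqrt{190} \approx 248.71$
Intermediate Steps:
$S = \frac{5}{4}$ ($S = \frac{1}{4} \cdot 5 = \frac{5}{4} \approx 1.25$)
$t = \frac{15}{2}$ ($t = \left(-2\right) \left(-3\right) \frac{5}{4} = 6 \cdot \frac{5}{4} = \frac{15}{2} \approx 7.5$)
$\left(\sqrt{70 + m{\left(5 \right)}} + t\right)^{2} = \left(\sqrt{70 - \frac{8}{5}} + \frac{15}{2}\right)^{2} = \left(\sqrt{\frac{342}{5}} + \frac{15}{2}\right)^{2} = \left(\frac{3 \sqrt{190}}{5} + \frac{15}{2}\right)^{2} = \left(\frac{15}{2} + \frac{3 \sqrt{190}}{5}\right)^{2}$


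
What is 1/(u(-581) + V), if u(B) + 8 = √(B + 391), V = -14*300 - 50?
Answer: -2129/9065377 - I*√190/18130754 ≈ -0.00023485 - 7.6026e-7*I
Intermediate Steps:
V = -4250 (V = -4200 - 50 = -4250)
u(B) = -8 + √(391 + B) (u(B) = -8 + √(B + 391) = -8 + √(391 + B))
1/(u(-581) + V) = 1/((-8 + √(391 - 581)) - 4250) = 1/((-8 + √(-190)) - 4250) = 1/((-8 + I*√190) - 4250) = 1/(-4258 + I*√190)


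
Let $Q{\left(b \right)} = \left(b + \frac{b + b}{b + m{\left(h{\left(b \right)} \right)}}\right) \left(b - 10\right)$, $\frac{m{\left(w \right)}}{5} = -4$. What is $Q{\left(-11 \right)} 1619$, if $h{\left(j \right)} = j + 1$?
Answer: $\frac{10845681}{31} \approx 3.4986 \cdot 10^{5}$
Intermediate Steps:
$h{\left(j \right)} = 1 + j$
$m{\left(w \right)} = -20$ ($m{\left(w \right)} = 5 \left(-4\right) = -20$)
$Q{\left(b \right)} = \left(-10 + b\right) \left(b + \frac{2 b}{-20 + b}\right)$ ($Q{\left(b \right)} = \left(b + \frac{b + b}{b - 20}\right) \left(b - 10\right) = \left(b + \frac{2 b}{-20 + b}\right) \left(-10 + b\right) = \left(-10 + b\right) \left(b + \frac{2 b}{-20 + b}\right)$)
$Q{\left(-11 \right)} 1619 = - \frac{11 \left(180 + \left(-11\right)^{2} - -308\right)}{-20 - 11} \cdot 1619 = - \frac{11 \left(180 + 121 + 308\right)}{-31} \cdot 1619 = \left(-11\right) \left(- \frac{1}{31}\right) 609 \cdot 1619 = \frac{6699}{31} \cdot 1619 = \frac{10845681}{31}$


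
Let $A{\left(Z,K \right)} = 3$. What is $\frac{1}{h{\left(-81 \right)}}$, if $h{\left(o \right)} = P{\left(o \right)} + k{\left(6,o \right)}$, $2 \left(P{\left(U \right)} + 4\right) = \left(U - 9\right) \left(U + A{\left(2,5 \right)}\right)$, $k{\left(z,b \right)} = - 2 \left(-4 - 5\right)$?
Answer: $\frac{1}{3524} \approx 0.00028377$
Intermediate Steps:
$k{\left(z,b \right)} = 18$ ($k{\left(z,b \right)} = \left(-2\right) \left(-9\right) = 18$)
$P{\left(U \right)} = -4 + \frac{\left(-9 + U\right) \left(3 + U\right)}{2}$ ($P{\left(U \right)} = -4 + \frac{\left(U - 9\right) \left(U + 3\right)}{2} = -4 + \frac{\left(-9 + U\right) \left(3 + U\right)}{2}$)
$h{\left(o \right)} = \frac{1}{2} + \frac{o^{2}}{2} - 3 o$ ($h{\left(o \right)} = \left(- \frac{35}{2} + \frac{o^{2}}{2} - 3 o\right) + 18 = \frac{1}{2} + \frac{o^{2}}{2} - 3 o$)
$\frac{1}{h{\left(-81 \right)}} = \frac{1}{\frac{1}{2} + \frac{\left(-81\right)^{2}}{2} - -243} = \frac{1}{\frac{1}{2} + \frac{1}{2} \cdot 6561 + 243} = \frac{1}{\frac{1}{2} + \frac{6561}{2} + 243} = \frac{1}{3524}$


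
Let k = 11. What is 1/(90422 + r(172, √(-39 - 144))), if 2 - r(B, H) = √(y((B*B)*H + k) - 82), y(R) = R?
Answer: 1/(90424 - √(-71 + 29584*I*√183)) ≈ 1.1114e-5 + 5.526e-8*I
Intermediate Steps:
r(B, H) = 2 - √(-71 + H*B²) (r(B, H) = 2 - √(((B*B)*H + 11) - 82) = 2 - √((B²*H + 11) - 82) = 2 - √((H*B² + 11) - 82) = 2 - √((11 + H*B²) - 82) = 2 - √(-71 + H*B²))
1/(90422 + r(172, √(-39 - 144))) = 1/(90422 + (2 - √(-71 + √(-39 - 144)*172²))) = 1/(90422 + (2 - √(-71 + √(-183)*29584))) = 1/(90422 + (2 - √(-71 + (I*√183)*29584))) = 1/(90422 + (2 - √(-71 + 29584*I*√183))) = 1/(90424 - √(-71 + 29584*I*√183))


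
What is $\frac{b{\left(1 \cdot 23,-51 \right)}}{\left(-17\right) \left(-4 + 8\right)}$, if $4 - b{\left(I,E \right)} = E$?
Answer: $- \frac{55}{68} \approx -0.80882$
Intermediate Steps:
$b{\left(I,E \right)} = 4 - E$
$\frac{b{\left(1 \cdot 23,-51 \right)}}{\left(-17\right) \left(-4 + 8\right)} = \frac{4 - -51}{\left(-17\right) \left(-4 + 8\right)} = \frac{4 + 51}{\left(-17\right) 4} = \frac{55}{-68} = 55 \left(- \frac{1}{68}\right) = - \frac{55}{68}$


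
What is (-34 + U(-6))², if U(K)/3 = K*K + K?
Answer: 3136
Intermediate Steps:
U(K) = 3*K + 3*K² (U(K) = 3*(K*K + K) = 3*(K² + K) = 3*(K + K²) = 3*K + 3*K²)
(-34 + U(-6))² = (-34 + 3*(-6)*(1 - 6))² = (-34 + 3*(-6)*(-5))² = (-34 + 90)² = 56² = 3136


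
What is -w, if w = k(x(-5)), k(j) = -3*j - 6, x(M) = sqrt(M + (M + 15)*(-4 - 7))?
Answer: 6 + 3*I*sqrt(115) ≈ 6.0 + 32.171*I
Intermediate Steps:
x(M) = sqrt(-165 - 10*M) (x(M) = sqrt(M + (15 + M)*(-11)) = sqrt(M + (-165 - 11*M)) = sqrt(-165 - 10*M))
k(j) = -6 - 3*j
w = -6 - 3*I*sqrt(115) (w = -6 - 3*sqrt(-165 - 10*(-5)) = -6 - 3*sqrt(-165 + 50) = -6 - 3*I*sqrt(115) ≈ -6.0 - 32.171*I)
-w = -(-6 - 3*I*sqrt(115)) = 6 + 3*I*sqrt(115)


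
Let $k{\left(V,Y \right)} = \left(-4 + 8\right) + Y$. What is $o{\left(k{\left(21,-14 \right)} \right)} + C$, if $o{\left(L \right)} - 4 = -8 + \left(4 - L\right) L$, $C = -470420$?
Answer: $-470564$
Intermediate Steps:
$k{\left(V,Y \right)} = 4 + Y$
$o{\left(L \right)} = -4 + L \left(4 - L\right)$ ($o{\left(L \right)} = 4 + \left(-8 + \left(4 - L\right) L\right) = 4 + \left(-8 + L \left(4 - L\right)\right) = -4 + L \left(4 - L\right)$)
$o{\left(k{\left(21,-14 \right)} \right)} + C = \left(-4 - \left(4 - 14\right)^{2} + 4 \left(4 - 14\right)\right) - 470420 = \left(-4 - \left(-10\right)^{2} + 4 \left(-10\right)\right) - 470420 = \left(-4 - 100 - 40\right) - 470420 = -144 - 470420 = -470564$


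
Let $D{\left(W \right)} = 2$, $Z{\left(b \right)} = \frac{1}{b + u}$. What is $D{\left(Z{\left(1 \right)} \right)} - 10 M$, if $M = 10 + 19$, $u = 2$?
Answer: $-288$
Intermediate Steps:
$Z{\left(b \right)} = \frac{1}{2 + b}$ ($Z{\left(b \right)} = \frac{1}{b + 2} = \frac{1}{2 + b}$)
$M = 29$
$D{\left(Z{\left(1 \right)} \right)} - 10 M = 2 - 290 = -288$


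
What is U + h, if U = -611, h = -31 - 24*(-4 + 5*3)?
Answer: -906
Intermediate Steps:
h = -295 (h = -31 - 24*(-4 + 15) = -31 - 24*11 = -31 - 264 = -295)
U + h = -611 - 295 = -906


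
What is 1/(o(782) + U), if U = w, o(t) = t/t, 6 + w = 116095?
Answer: 1/116090 ≈ 8.6140e-6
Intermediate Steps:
w = 116089 (w = -6 + 116095 = 116089)
o(t) = 1
U = 116089
1/(o(782) + U) = 1/(1 + 116089) = 1/116090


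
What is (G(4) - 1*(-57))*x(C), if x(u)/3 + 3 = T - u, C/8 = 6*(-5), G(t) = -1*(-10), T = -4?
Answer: 46833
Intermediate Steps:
G(t) = 10
C = -240 (C = 8*(6*(-5)) = 8*(-30) = -240)
x(u) = -21 - 3*u (x(u) = -9 + 3*(-4 - u) = -9 + (-12 - 3*u) = -21 - 3*u)
(G(4) - 1*(-57))*x(C) = (10 - 1*(-57))*(-21 - 3*(-240)) = (10 + 57)*(-21 + 720) = 67*699 = 46833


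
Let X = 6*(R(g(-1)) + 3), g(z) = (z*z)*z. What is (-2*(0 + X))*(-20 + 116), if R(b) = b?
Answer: -2304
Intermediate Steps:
g(z) = z³ (g(z) = z²*z = z³)
X = 12 (X = 6*((-1)³ + 3) = 6*(-1 + 3) = 6*2 = 12)
(-2*(0 + X))*(-20 + 116) = (-2*(0 + 12))*(-20 + 116) = -2*12*96 = -24*96 = -2304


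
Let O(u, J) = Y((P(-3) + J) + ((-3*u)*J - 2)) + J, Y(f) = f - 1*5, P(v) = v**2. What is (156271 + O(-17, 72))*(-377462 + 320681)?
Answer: -9090013509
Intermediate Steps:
Y(f) = -5 + f (Y(f) = f - 5 = -5 + f)
O(u, J) = 2 + 2*J - 3*J*u (O(u, J) = (-5 + (((-3)**2 + J) + ((-3*u)*J - 2))) + J = (-5 + ((9 + J) + (-3*J*u - 2))) + J = (-5 + ((9 + J) + (-2 - 3*J*u))) + J = (-5 + (7 + J - 3*J*u)) + J = (2 + J - 3*J*u) + J = 2 + 2*J - 3*J*u)
(156271 + O(-17, 72))*(-377462 + 320681) = (156271 + (2 + 2*72 - 3*72*(-17)))*(-377462 + 320681) = (156271 + (2 + 144 + 3672))*(-56781) = (156271 + 3818)*(-56781) = 160089*(-56781) = -9090013509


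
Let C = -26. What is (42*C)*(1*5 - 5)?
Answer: 0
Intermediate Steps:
(42*C)*(1*5 - 5) = (42*(-26))*(1*5 - 5) = -1092*(5 - 5) = -1092*0 = 0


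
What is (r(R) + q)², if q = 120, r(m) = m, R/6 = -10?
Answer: 3600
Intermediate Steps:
R = -60 (R = 6*(-10) = -60)
(r(R) + q)² = (-60 + 120)² = 60² = 3600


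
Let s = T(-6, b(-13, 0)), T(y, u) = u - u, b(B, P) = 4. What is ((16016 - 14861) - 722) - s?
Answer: 433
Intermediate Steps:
T(y, u) = 0
s = 0
((16016 - 14861) - 722) - s = ((16016 - 14861) - 722) - 1*0 = (1155 - 722) + 0 = 433 + 0 = 433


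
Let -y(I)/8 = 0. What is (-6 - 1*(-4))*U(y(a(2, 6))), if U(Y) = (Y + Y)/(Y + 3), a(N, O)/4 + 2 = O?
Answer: 0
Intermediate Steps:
a(N, O) = -8 + 4*O
y(I) = 0 (y(I) = -8*0 = 0)
U(Y) = 2*Y/(3 + Y) (U(Y) = (2*Y)/(3 + Y) = 2*Y/(3 + Y))
(-6 - 1*(-4))*U(y(a(2, 6))) = (-6 - 1*(-4))*(2*0/(3 + 0)) = (-6 + 4)*(2*0/3) = -4*0/3 = -2*0 = 0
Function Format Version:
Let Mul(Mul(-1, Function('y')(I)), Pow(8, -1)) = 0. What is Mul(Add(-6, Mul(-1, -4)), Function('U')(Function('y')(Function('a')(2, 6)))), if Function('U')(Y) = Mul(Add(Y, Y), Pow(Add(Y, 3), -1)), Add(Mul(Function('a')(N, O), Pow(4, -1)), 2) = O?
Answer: 0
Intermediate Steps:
Function('a')(N, O) = Add(-8, Mul(4, O))
Function('y')(I) = 0 (Function('y')(I) = Mul(-8, 0) = 0)
Function('U')(Y) = Mul(2, Y, Pow(Add(3, Y), -1)) (Function('U')(Y) = Mul(Mul(2, Y), Pow(Add(3, Y), -1)) = Mul(2, Y, Pow(Add(3, Y), -1)))
Mul(Add(-6, Mul(-1, -4)), Function('U')(Function('y')(Function('a')(2, 6)))) = Mul(Add(-6, Mul(-1, -4)), Mul(2, 0, Pow(Add(3, 0), -1))) = Mul(Add(-6, 4), Mul(2, 0, Pow(3, -1))) = Mul(-2, Mul(2, 0, Rational(1, 3))) = Mul(-2, 0) = 0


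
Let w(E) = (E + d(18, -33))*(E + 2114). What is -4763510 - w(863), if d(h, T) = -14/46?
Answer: -168630364/23 ≈ -7.3318e+6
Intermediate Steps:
d(h, T) = -7/23 (d(h, T) = -14*1/46 = -7/23)
w(E) = (2114 + E)*(-7/23 + E) (w(E) = (E - 7/23)*(E + 2114) = (-7/23 + E)*(2114 + E) = (2114 + E)*(-7/23 + E))
-4763510 - w(863) = -4763510 - (-14798/23 + 863² + (48615/23)*863) = -4763510 - (-14798/23 + 744769 + 41954745/23) = -4763510 - 1*59069634/23 = -4763510 - 59069634/23 = -168630364/23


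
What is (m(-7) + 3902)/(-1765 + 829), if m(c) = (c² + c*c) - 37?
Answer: -1321/312 ≈ -4.2340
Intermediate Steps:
m(c) = -37 + 2*c² (m(c) = (c² + c²) - 37 = 2*c² - 37 = -37 + 2*c²)
(m(-7) + 3902)/(-1765 + 829) = ((-37 + 2*(-7)²) + 3902)/(-1765 + 829) = ((-37 + 2*49) + 3902)/(-936) = ((-37 + 98) + 3902)*(-1/936) = (61 + 3902)*(-1/936) = 3963*(-1/936) = -1321/312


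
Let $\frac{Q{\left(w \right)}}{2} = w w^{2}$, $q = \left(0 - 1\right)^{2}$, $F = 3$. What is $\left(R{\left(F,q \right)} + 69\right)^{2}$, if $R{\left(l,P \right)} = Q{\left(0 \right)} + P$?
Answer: $4900$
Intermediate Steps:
$q = 1$ ($q = \left(-1\right)^{2} = 1$)
$Q{\left(w \right)} = 2 w^{3}$ ($Q{\left(w \right)} = 2 w w^{2} = 2 w^{3}$)
$R{\left(l,P \right)} = P$ ($R{\left(l,P \right)} = 2 \cdot 0^{3} + P = 2 \cdot 0 + P = 0 + P = P$)
$\left(R{\left(F,q \right)} + 69\right)^{2} = \left(1 + 69\right)^{2} = 70^{2} = 4900$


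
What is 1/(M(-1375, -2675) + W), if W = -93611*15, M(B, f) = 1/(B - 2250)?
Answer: -3625/5090098126 ≈ -7.1217e-7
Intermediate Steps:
M(B, f) = 1/(-2250 + B)
W = -1404165
1/(M(-1375, -2675) + W) = 1/(1/(-2250 - 1375) - 1404165) = 1/(1/(-3625) - 1404165) = 1/(-1/3625 - 1404165) = 1/(-5090098126/3625) = -3625/5090098126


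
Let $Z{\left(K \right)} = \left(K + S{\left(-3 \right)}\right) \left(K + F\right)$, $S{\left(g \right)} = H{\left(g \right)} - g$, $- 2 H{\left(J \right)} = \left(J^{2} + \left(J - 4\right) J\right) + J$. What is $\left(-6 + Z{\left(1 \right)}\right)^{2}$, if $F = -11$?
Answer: $7921$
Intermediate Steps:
$H{\left(J \right)} = - \frac{J}{2} - \frac{J^{2}}{2} - \frac{J \left(-4 + J\right)}{2}$ ($H{\left(J \right)} = - \frac{\left(J^{2} + \left(J - 4\right) J\right) + J}{2} = - \frac{\left(J^{2} + \left(-4 + J\right) J\right) + J}{2} = - \frac{\left(J^{2} + J \left(-4 + J\right)\right) + J}{2} = - \frac{J + J^{2} + J \left(-4 + J\right)}{2} = - \frac{J}{2} - \frac{J^{2}}{2} - \frac{J \left(-4 + J\right)}{2}$)
$S{\left(g \right)} = - g + \frac{g \left(3 - 2 g\right)}{2}$ ($S{\left(g \right)} = \frac{g \left(3 - 2 g\right)}{2} - g = - g + \frac{g \left(3 - 2 g\right)}{2}$)
$Z{\left(K \right)} = \left(-11 + K\right) \left(- \frac{21}{2} + K\right)$ ($Z{\left(K \right)} = \left(K - 3 \left(\frac{1}{2} - -3\right)\right) \left(K - 11\right) = \left(K - 3 \left(\frac{1}{2} + 3\right)\right) \left(-11 + K\right) = \left(K - \frac{21}{2}\right) \left(-11 + K\right) = \left(- \frac{21}{2} + K\right) \left(-11 + K\right) = \left(-11 + K\right) \left(- \frac{21}{2} + K\right)$)
$\left(-6 + Z{\left(1 \right)}\right)^{2} = \left(-6 + \left(\frac{231}{2} + 1^{2} - \frac{43}{2}\right)\right)^{2} = \left(-6 + \left(\frac{231}{2} + 1 - \frac{43}{2}\right)\right)^{2} = \left(-6 + 95\right)^{2} = 89^{2} = 7921$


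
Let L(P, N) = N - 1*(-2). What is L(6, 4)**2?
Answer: 36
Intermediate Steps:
L(P, N) = 2 + N (L(P, N) = N + 2 = 2 + N)
L(6, 4)**2 = (2 + 4)**2 = 6**2 = 36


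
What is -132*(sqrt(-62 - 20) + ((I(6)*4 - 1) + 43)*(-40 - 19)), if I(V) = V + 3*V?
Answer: 1074744 - 132*I*sqrt(82) ≈ 1.0747e+6 - 1195.3*I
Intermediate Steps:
I(V) = 4*V
-132*(sqrt(-62 - 20) + ((I(6)*4 - 1) + 43)*(-40 - 19)) = -132*(sqrt(-62 - 20) + (((4*6)*4 - 1) + 43)*(-40 - 19)) = -132*(sqrt(-82) + ((24*4 - 1) + 43)*(-59)) = -132*(I*sqrt(82) + ((96 - 1) + 43)*(-59)) = -132*(I*sqrt(82) + (95 + 43)*(-59)) = -132*(I*sqrt(82) + 138*(-59)) = -132*(I*sqrt(82) - 8142) = -132*(-8142 + I*sqrt(82)) = 1074744 - 132*I*sqrt(82)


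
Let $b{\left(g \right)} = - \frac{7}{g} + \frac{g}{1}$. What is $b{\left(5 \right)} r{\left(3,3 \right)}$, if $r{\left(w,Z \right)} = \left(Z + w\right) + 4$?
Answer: $36$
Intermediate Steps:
$r{\left(w,Z \right)} = 4 + Z + w$
$b{\left(g \right)} = g - \frac{7}{g}$ ($b{\left(g \right)} = - \frac{7}{g} + g 1 = - \frac{7}{g} + g = g - \frac{7}{g}$)
$b{\left(5 \right)} r{\left(3,3 \right)} = \left(5 - \frac{7}{5}\right) \left(4 + 3 + 3\right) = \left(5 - \frac{7}{5}\right) 10 = \frac{18}{5} \cdot 10 = 36$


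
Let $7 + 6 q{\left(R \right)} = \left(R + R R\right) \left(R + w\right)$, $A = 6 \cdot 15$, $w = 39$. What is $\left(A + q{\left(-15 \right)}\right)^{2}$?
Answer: $\frac{31058329}{36} \approx 8.6273 \cdot 10^{5}$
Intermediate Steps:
$A = 90$
$q{\left(R \right)} = - \frac{7}{6} + \frac{\left(39 + R\right) \left(R + R^{2}\right)}{6}$ ($q{\left(R \right)} = - \frac{7}{6} + \frac{\left(R + R R\right) \left(R + 39\right)}{6} = - \frac{7}{6} + \frac{\left(R + R^{2}\right) \left(39 + R\right)}{6} = - \frac{7}{6} + \frac{\left(39 + R\right) \left(R + R^{2}\right)}{6}$)
$\left(A + q{\left(-15 \right)}\right)^{2} = \left(90 + \left(- \frac{7}{6} + \frac{\left(-15\right)^{3}}{6} + \frac{13}{2} \left(-15\right) + \frac{20 \left(-15\right)^{2}}{3}\right)\right)^{2} = \left(90 + \left(- \frac{7}{6} + \frac{1}{6} \left(-3375\right) - \frac{195}{2} + \frac{20}{3} \cdot 225\right)\right)^{2} = \left(90 - - \frac{5033}{6}\right)^{2} = \left(90 + \frac{5033}{6}\right)^{2} = \left(\frac{5573}{6}\right)^{2} = \frac{31058329}{36}$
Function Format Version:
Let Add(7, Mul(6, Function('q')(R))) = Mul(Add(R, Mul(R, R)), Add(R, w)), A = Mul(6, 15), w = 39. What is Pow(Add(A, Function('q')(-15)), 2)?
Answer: Rational(31058329, 36) ≈ 8.6273e+5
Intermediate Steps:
A = 90
Function('q')(R) = Add(Rational(-7, 6), Mul(Rational(1, 6), Add(39, R), Add(R, Pow(R, 2)))) (Function('q')(R) = Add(Rational(-7, 6), Mul(Rational(1, 6), Mul(Add(R, Mul(R, R)), Add(R, 39)))) = Add(Rational(-7, 6), Mul(Rational(1, 6), Mul(Add(R, Pow(R, 2)), Add(39, R)))) = Add(Rational(-7, 6), Mul(Rational(1, 6), Mul(Add(39, R), Add(R, Pow(R, 2))))) = Add(Rational(-7, 6), Mul(Rational(1, 6), Add(39, R), Add(R, Pow(R, 2)))))
Pow(Add(A, Function('q')(-15)), 2) = Pow(Add(90, Add(Rational(-7, 6), Mul(Rational(1, 6), Pow(-15, 3)), Mul(Rational(13, 2), -15), Mul(Rational(20, 3), Pow(-15, 2)))), 2) = Pow(Add(90, Add(Rational(-7, 6), Mul(Rational(1, 6), -3375), Rational(-195, 2), Mul(Rational(20, 3), 225))), 2) = Pow(Add(90, Add(Rational(-7, 6), Rational(-1125, 2), Rational(-195, 2), 1500)), 2) = Pow(Add(90, Rational(5033, 6)), 2) = Pow(Rational(5573, 6), 2) = Rational(31058329, 36)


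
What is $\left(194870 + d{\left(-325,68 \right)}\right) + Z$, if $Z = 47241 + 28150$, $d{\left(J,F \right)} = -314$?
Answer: $269947$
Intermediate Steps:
$Z = 75391$
$\left(194870 + d{\left(-325,68 \right)}\right) + Z = \left(194870 - 314\right) + 75391 = 194556 + 75391 = 269947$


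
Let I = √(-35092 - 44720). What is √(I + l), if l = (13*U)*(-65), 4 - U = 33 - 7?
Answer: √(18590 + 6*I*√2217) ≈ 136.35 + 1.036*I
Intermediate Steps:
U = -22 (U = 4 - (33 - 7) = 4 - 1*26 = 4 - 26 = -22)
l = 18590 (l = (13*(-22))*(-65) = -286*(-65) = 18590)
I = 6*I*√2217 (I = √(-79812) = 6*I*√2217 ≈ 282.51*I)
√(I + l) = √(6*I*√2217 + 18590) = √(18590 + 6*I*√2217)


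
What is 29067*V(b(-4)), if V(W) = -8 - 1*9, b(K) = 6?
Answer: -494139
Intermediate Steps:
V(W) = -17 (V(W) = -8 - 9 = -17)
29067*V(b(-4)) = 29067*(-17) = -494139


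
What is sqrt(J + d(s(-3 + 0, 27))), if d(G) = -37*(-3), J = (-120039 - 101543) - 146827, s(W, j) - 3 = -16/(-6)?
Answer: 3*I*sqrt(40922) ≈ 606.88*I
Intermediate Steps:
s(W, j) = 17/3 (s(W, j) = 3 - 16/(-6) = 3 - 16*(-1/6) = 3 + 8/3 = 17/3)
J = -368409 (J = -221582 - 146827 = -368409)
d(G) = 111
sqrt(J + d(s(-3 + 0, 27))) = sqrt(-368409 + 111) = sqrt(-368298) = 3*I*sqrt(40922)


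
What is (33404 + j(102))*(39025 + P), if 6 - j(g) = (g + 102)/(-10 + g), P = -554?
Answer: 29560308509/23 ≈ 1.2852e+9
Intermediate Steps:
j(g) = 6 - (102 + g)/(-10 + g) (j(g) = 6 - (g + 102)/(-10 + g) = 6 - (102 + g)/(-10 + g))
(33404 + j(102))*(39025 + P) = (33404 + (-162 + 5*102)/(-10 + 102))*(39025 - 554) = (33404 + (-162 + 510)/92)*38471 = (33404 + (1/92)*348)*38471 = (33404 + 87/23)*38471 = (768379/23)*38471 = 29560308509/23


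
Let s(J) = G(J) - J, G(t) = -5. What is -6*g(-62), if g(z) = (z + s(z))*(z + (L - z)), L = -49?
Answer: -1470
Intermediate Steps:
s(J) = -5 - J
g(z) = 245 (g(z) = (z + (-5 - z))*(z + (-49 - z)) = -5*(-49) = 245)
-6*g(-62) = -6*245 = -1470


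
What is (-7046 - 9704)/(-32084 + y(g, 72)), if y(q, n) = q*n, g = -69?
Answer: 8375/18526 ≈ 0.45207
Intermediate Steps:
y(q, n) = n*q
(-7046 - 9704)/(-32084 + y(g, 72)) = (-7046 - 9704)/(-32084 + 72*(-69)) = -16750/(-32084 - 4968) = -16750/(-37052) = -16750*(-1/37052) = 8375/18526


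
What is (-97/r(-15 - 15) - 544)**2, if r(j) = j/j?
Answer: 410881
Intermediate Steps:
r(j) = 1
(-97/r(-15 - 15) - 544)**2 = (-97/1 - 544)**2 = (-97*1 - 544)**2 = (-97 - 544)**2 = (-641)**2 = 410881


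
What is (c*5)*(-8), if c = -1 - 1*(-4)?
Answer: -120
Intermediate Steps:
c = 3 (c = -1 + 4 = 3)
(c*5)*(-8) = (3*5)*(-8) = 15*(-8) = -120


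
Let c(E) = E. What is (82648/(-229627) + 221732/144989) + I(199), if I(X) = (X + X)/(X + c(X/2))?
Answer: 249971365688/99880167309 ≈ 2.5027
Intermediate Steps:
I(X) = 4/3 (I(X) = (X + X)/(X + X/2) = (2*X)/(X + X*(½)) = (2*X)/(X + X/2) = (2*X)/((3*X/2)) = (2*X)*(2/(3*X)) = 4/3)
(82648/(-229627) + 221732/144989) + I(199) = (82648/(-229627) + 221732/144989) + 4/3 = (82648*(-1/229627) + 221732*(1/144989)) + 4/3 = (-82648/229627 + 221732/144989) + 4/3 = 38932603092/33293389103 + 4/3 = 249971365688/99880167309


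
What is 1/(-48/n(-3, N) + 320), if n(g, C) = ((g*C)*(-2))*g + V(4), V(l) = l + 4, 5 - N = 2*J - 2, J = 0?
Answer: 59/18904 ≈ 0.0031210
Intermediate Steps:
N = 7 (N = 5 - (2*0 - 2) = 5 - (0 - 2) = 5 - 1*(-2) = 5 + 2 = 7)
V(l) = 4 + l
n(g, C) = 8 - 2*C*g² (n(g, C) = ((g*C)*(-2))*g + (4 + 4) = ((C*g)*(-2))*g + 8 = (-2*C*g)*g + 8 = -2*C*g² + 8 = 8 - 2*C*g²)
1/(-48/n(-3, N) + 320) = 1/(-48/(8 - 2*7*(-3)²) + 320) = 1/(-48/(8 - 2*7*9) + 320) = 1/(-48/(8 - 126) + 320) = 1/(-48/(-118) + 320) = 1/(-48*(-1/118) + 320) = 1/(24/59 + 320) = 1/(18904/59) = 59/18904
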